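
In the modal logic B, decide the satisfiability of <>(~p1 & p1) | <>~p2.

1. <>(~p1 & p1) | <>~p2, w0
2. <>~p2, w0
3. ~p2, w1
Accessibility: w0Rw0, w0Rw1, w1Rw0, w1Rw1

Satisfiable (open branch found)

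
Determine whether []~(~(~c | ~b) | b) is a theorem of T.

No, not valid

Tableau for the negation ~[]~(~(~c | ~b) | b):
1. ~[]~(~(~c | ~b) | b), w0
2. ~(~c | ~b) | b, w1
3. b, w1
Accessibility: w0Rw0, w0Rw1, w1Rw1
The negation has an open branch (countermodel exists).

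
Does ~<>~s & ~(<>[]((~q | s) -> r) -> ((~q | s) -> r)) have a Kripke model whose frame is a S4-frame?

1. ~<>~s & ~(<>[]((~q | s) -> r) -> ((~q | s) -> r)), 0
2. ~<>~s, 0   [&-rule on 1]
3. ~(<>[]((~q | s) -> r) -> ((~q | s) -> r)), 0   [&-rule on 1]
4. <>[]((~q | s) -> r), 0   [~->-rule on 3]
5. ~((~q | s) -> r), 0   [~->-rule on 3]
6. ~q | s, 0   [~->-rule on 5]
7. ~r, 0   [~->-rule on 5]
8. s, 0   [~<>-rule on 2 via 0R0]
9. []((~q | s) -> r), 1   [<>-rule on 4: fresh world 1, 0R1]
10. s, 1   [~<>-rule on 2 via 0R1]
11. (~q | s) -> r, 1   [[]-rule on 9 via 1R1]
12. r, 1   [->-rule on 11 (branches; this branch)]
Accessibility: 0R0, 0R1, 1R1

Yes, satisfiable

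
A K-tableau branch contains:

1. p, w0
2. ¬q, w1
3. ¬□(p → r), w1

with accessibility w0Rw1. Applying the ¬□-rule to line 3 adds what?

a fresh world w2 with w1Rw2, and ¬(p → r) at w2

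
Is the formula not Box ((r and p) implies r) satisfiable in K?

1. not Box ((r and p) implies r), 0
2. not ((r and p) implies r), 1   [neg-Box-rule on 1: fresh world 1, 0R1]
3. r and p, 1   [neg-implies-rule on 2]
4. not r, 1   [neg-implies-rule on 2]
5. r, 1   [and-rule on 3]
6. p, 1   [and-rule on 3]
Accessibility: 0R1
Branch closes: r and not r both at 1.
(One branch shown.) All branches close.

Unsatisfiable (every branch closes)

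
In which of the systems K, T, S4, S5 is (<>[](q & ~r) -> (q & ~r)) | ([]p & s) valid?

S5

S4-tableau for the negation ~((<>[](q & ~r) -> (q & ~r)) | ([]p & s)):
1. ~((<>[](q & ~r) -> (q & ~r)) | ([]p & s)), 0
2. ~(<>[](q & ~r) -> (q & ~r)), 0
3. ~([]p & s), 0
4. <>[](q & ~r), 0
5. ~(q & ~r), 0
6. ~s, 0
7. r, 0
8. [](q & ~r), 1
9. q & ~r, 1
10. q, 1
11. ~r, 1
Accessibility: 0R0, 0R1, 1R1
Complete open branch: countermodel on an S4-frame, so not valid in S4, nor in K, T (the same frame is also a K-frame and a T-frame).
S5-tableau for the negation ~((<>[](q & ~r) -> (q & ~r)) | ([]p & s)):
1. ~((<>[](q & ~r) -> (q & ~r)) | ([]p & s)), 0
2. ~(<>[](q & ~r) -> (q & ~r)), 0
3. ~([]p & s), 0
4. <>[](q & ~r), 0
5. ~(q & ~r), 0
6. ~s, 0
7. r, 0
8. [](q & ~r), 1
9. q & ~r, 0
10. q, 0
11. ~r, 0
Accessibility: 0R0, 0R1, 1R0, 1R1
Branch closes: r and ~r both at 0.
Every branch closes (one shown): valid in S5.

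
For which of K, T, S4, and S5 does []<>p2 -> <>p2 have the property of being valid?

T, S4, S5

K-tableau for the negation ~([]<>p2 -> <>p2):
1. ~([]<>p2 -> <>p2), w0
2. []<>p2, w0   [~->-rule on 1]
3. ~<>p2, w0   [~->-rule on 1]
Complete open branch: countermodel on a K-frame, so not valid in K.
T-tableau for the negation ~([]<>p2 -> <>p2):
1. ~([]<>p2 -> <>p2), w0
2. []<>p2, w0   [~->-rule on 1]
3. ~<>p2, w0   [~->-rule on 1]
4. <>p2, w0   [[]-rule on 2 via w0Rw0]
5. ~p2, w0   [~<>-rule on 3 via w0Rw0]
6. p2, w1   [<>-rule on 4: fresh world w1, w0Rw1]
7. <>p2, w1   [[]-rule on 2 via w0Rw1]
8. ~p2, w1   [~<>-rule on 3 via w0Rw1]
Accessibility: w0Rw0, w0Rw1, w1Rw1
Branch closes: p2 and ~p2 both at w1.
Every branch closes (one shown): valid in T, hence also in S4, S5 (every theorem of T is a theorem of S4 and S5).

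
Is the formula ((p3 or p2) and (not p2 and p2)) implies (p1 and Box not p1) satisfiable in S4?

Yes, satisfiable

1. ((p3 or p2) and (not p2 and p2)) implies (p1 and Box not p1), 0
2. not ((p3 or p2) and (not p2 and p2)), 0
3. not (not p2 and p2), 0
4. not p2, 0
Accessibility: 0R0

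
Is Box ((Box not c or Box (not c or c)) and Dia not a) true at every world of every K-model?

Tableau for the negation not Box ((Box not c or Box (not c or c)) and Dia not a):
1. not Box ((Box not c or Box (not c or c)) and Dia not a), 0
2. not ((Box not c or Box (not c or c)) and Dia not a), 1   [neg-Box-rule on 1: fresh world 1, 0R1]
3. not Dia not a, 1   [neg-and-rule on 2 (branches; this branch)]
Accessibility: 0R1
The negation has an open branch (countermodel exists).

No, not valid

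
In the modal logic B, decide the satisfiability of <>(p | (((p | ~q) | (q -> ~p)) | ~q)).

1. <>(p | (((p | ~q) | (q -> ~p)) | ~q)), 0
2. p | (((p | ~q) | (q -> ~p)) | ~q), 1
3. ((p | ~q) | (q -> ~p)) | ~q, 1
4. ~q, 1
Accessibility: 0R0, 0R1, 1R0, 1R1

Satisfiable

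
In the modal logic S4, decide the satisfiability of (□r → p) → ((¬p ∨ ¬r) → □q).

1. (□r → p) → ((¬p ∨ ¬r) → □q), u
2. (¬p ∨ ¬r) → □q, u
3. □q, u
4. q, u
Accessibility: uRu

Satisfiable (open branch found)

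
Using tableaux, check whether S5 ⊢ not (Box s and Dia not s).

Tableau for the negation Box s and Dia not s:
1. Box s and Dia not s, 0
2. Box s, 0
3. Dia not s, 0
4. s, 0
5. not s, 1
6. s, 1
Accessibility: 0R0, 0R1, 1R0, 1R1
Branch closes: s and not s both at 1.
All branches of the negation close; one closing branch shown above.

Valid in S5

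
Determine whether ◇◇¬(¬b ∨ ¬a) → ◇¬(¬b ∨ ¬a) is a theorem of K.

Tableau for the negation ¬(◇◇¬(¬b ∨ ¬a) → ◇¬(¬b ∨ ¬a)):
1. ¬(◇◇¬(¬b ∨ ¬a) → ◇¬(¬b ∨ ¬a)), w0
2. ◇◇¬(¬b ∨ ¬a), w0
3. ¬◇¬(¬b ∨ ¬a), w0
4. ◇¬(¬b ∨ ¬a), w1
5. ¬b ∨ ¬a, w1
6. ¬a, w1
7. ¬(¬b ∨ ¬a), w2
8. b, w2
9. a, w2
Accessibility: w0Rw1, w1Rw2
The negation has an open branch (countermodel exists).

No, not valid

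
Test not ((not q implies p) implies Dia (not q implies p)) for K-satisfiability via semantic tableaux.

Satisfiable

1. not ((not q implies p) implies Dia (not q implies p)), w0
2. not q implies p, w0
3. not Dia (not q implies p), w0
4. p, w0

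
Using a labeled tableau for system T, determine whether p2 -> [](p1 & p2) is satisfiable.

1. p2 -> [](p1 & p2), u
2. [](p1 & p2), u   [->-rule on 1 (branches; this branch)]
3. p1 & p2, u   [[]-rule on 2 via uRu]
4. p1, u   [&-rule on 3]
5. p2, u   [&-rule on 3]
Accessibility: uRu

Yes, satisfiable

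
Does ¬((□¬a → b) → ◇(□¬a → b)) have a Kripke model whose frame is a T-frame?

1. ¬((□¬a → b) → ◇(□¬a → b)), u
2. □¬a → b, u
3. ¬◇(□¬a → b), u
4. ¬(□¬a → b), u
5. □¬a, u
6. ¬b, u
7. ¬a, u
8. ¬□¬a, u
9. a, v
10. ¬(□¬a → b), v
11. □¬a, v
12. ¬b, v
13. ¬a, v
Accessibility: uRu, uRv, vRv
Branch closes: a and ¬a both at v.
Every branch closes; the branch above is one of them.

Unsatisfiable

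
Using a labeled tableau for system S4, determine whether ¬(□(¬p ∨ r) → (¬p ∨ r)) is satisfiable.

Unsatisfiable (every branch closes)

1. ¬(□(¬p ∨ r) → (¬p ∨ r)), u
2. □(¬p ∨ r), u
3. ¬(¬p ∨ r), u
4. p, u
5. ¬r, u
6. ¬p ∨ r, u
7. r, u
Accessibility: uRu
Branch closes: r and ¬r both at u.
(One branch shown.) All branches close.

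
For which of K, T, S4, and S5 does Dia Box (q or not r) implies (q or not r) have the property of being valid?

S5

S5-tableau for the negation not (Dia Box (q or not r) implies (q or not r)):
1. not (Dia Box (q or not r) implies (q or not r)), u
2. Dia Box (q or not r), u
3. not (q or not r), u
4. not q, u
5. r, u
6. Box (q or not r), v
7. q or not r, u
8. q or not r, v
9. not r, u
Accessibility: uRu, uRv, vRu, vRv
Branch closes: r and not r both at u.
Every branch closes (one shown): valid in S5.
S4-tableau for the negation not (Dia Box (q or not r) implies (q or not r)):
1. not (Dia Box (q or not r) implies (q or not r)), u
2. Dia Box (q or not r), u
3. not (q or not r), u
4. not q, u
5. r, u
6. Box (q or not r), v
7. q or not r, v
8. not r, v
Accessibility: uRu, uRv, vRv
Complete open branch: countermodel on an S4-frame, so not valid in S4, nor in K, T (the same frame is also a K-frame and a T-frame).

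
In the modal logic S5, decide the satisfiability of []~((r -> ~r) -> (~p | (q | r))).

1. []~((r -> ~r) -> (~p | (q | r))), u
2. ~((r -> ~r) -> (~p | (q | r))), u
3. r -> ~r, u
4. ~(~p | (q | r)), u
5. p, u
6. ~(q | r), u
7. ~q, u
8. ~r, u
Accessibility: uRu

Yes, satisfiable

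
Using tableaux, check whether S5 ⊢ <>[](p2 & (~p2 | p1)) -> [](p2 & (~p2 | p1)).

Valid in S5

Tableau for the negation ~(<>[](p2 & (~p2 | p1)) -> [](p2 & (~p2 | p1))):
1. ~(<>[](p2 & (~p2 | p1)) -> [](p2 & (~p2 | p1))), 0
2. <>[](p2 & (~p2 | p1)), 0   [~->-rule on 1]
3. ~[](p2 & (~p2 | p1)), 0   [~->-rule on 1]
4. [](p2 & (~p2 | p1)), 1   [<>-rule on 2: fresh world 1, 0R1]
5. p2 & (~p2 | p1), 0   [[]-rule on 4 via 1R0]
6. p2, 0   [&-rule on 5]
7. ~p2 | p1, 0   [&-rule on 5]
8. p2 & (~p2 | p1), 1   [[]-rule on 4 via 1R1]
9. p2, 1   [&-rule on 8]
10. ~p2 | p1, 1   [&-rule on 8]
11. p1, 0   [|-rule on 7 (branches; this branch)]
12. p1, 1   [|-rule on 10 (branches; this branch)]
13. ~(p2 & (~p2 | p1)), 2   [~[]-rule on 3: fresh world 2, 0R2]
14. p2 & (~p2 | p1), 2   [[]-rule on 4 via 1R2]
15. p2, 2   [&-rule on 14]
16. ~p2 | p1, 2   [&-rule on 14]
17. ~(~p2 | p1), 2   [~&-rule on 13 (branches; this branch)]
18. ~p1, 2   [~|-rule on 17]
19. p1, 2   [|-rule on 16 (branches; this branch)]
Accessibility: 0R0, 0R1, 0R2, 1R0, 1R1, 1R2, 2R0, 2R1, 2R2
Branch closes: p1 and ~p1 both at 2.
Every branch of the negation's tableau closes; the branch above is one of them.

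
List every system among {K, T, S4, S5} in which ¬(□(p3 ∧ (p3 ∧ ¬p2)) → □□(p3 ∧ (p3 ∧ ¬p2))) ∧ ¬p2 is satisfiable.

S4-tableau for the formula:
1. ¬(□(p3 ∧ (p3 ∧ ¬p2)) → □□(p3 ∧ (p3 ∧ ¬p2))) ∧ ¬p2, u
2. ¬(□(p3 ∧ (p3 ∧ ¬p2)) → □□(p3 ∧ (p3 ∧ ¬p2))), u
3. ¬p2, u
4. □(p3 ∧ (p3 ∧ ¬p2)), u
5. ¬□□(p3 ∧ (p3 ∧ ¬p2)), u
6. p3 ∧ (p3 ∧ ¬p2), u
7. p3, u
8. p3 ∧ ¬p2, u
9. ¬□(p3 ∧ (p3 ∧ ¬p2)), v
10. p3 ∧ (p3 ∧ ¬p2), v
11. p3, v
12. p3 ∧ ¬p2, v
13. ¬p2, v
14. ¬(p3 ∧ (p3 ∧ ¬p2)), w
15. p3 ∧ (p3 ∧ ¬p2), w
16. p3, w
17. p3 ∧ ¬p2, w
18. ¬p2, w
19. ¬(p3 ∧ ¬p2), w
20. p2, w
Accessibility: uRu, uRv, uRw, vRv, vRw, wRw
Branch closes: p2 and ¬p2 both at w.
Every branch closes (one shown): unsatisfiable in S4, hence also in S5 (every S5-frame is an S4-frame).
T-tableau for the formula:
1. ¬(□(p3 ∧ (p3 ∧ ¬p2)) → □□(p3 ∧ (p3 ∧ ¬p2))) ∧ ¬p2, u
2. ¬(□(p3 ∧ (p3 ∧ ¬p2)) → □□(p3 ∧ (p3 ∧ ¬p2))), u
3. ¬p2, u
4. □(p3 ∧ (p3 ∧ ¬p2)), u
5. ¬□□(p3 ∧ (p3 ∧ ¬p2)), u
6. p3 ∧ (p3 ∧ ¬p2), u
7. p3, u
8. p3 ∧ ¬p2, u
9. ¬□(p3 ∧ (p3 ∧ ¬p2)), v
10. p3 ∧ (p3 ∧ ¬p2), v
11. p3, v
12. p3 ∧ ¬p2, v
13. ¬p2, v
14. ¬(p3 ∧ (p3 ∧ ¬p2)), w
15. ¬(p3 ∧ ¬p2), w
16. p2, w
Accessibility: uRu, uRv, vRv, vRw, wRw
Complete open branch: satisfiable in T, hence also in K (this T-model is also a K-model).

K, T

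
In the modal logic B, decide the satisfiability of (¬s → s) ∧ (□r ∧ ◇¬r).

No, unsatisfiable

1. (¬s → s) ∧ (□r ∧ ◇¬r), w0
2. ¬s → s, w0   [∧-rule on 1]
3. □r ∧ ◇¬r, w0   [∧-rule on 1]
4. □r, w0   [∧-rule on 3]
5. ◇¬r, w0   [∧-rule on 3]
6. r, w0   [□-rule on 4 via w0Rw0]
7. s, w0   [→-rule on 2 (branches; this branch)]
8. ¬r, w1   [◇-rule on 5: fresh world w1, w0Rw1]
9. r, w1   [□-rule on 4 via w0Rw1]
Accessibility: w0Rw0, w0Rw1, w1Rw0, w1Rw1
Branch closes: r and ¬r both at w1.
Every branch closes; the branch above is one of them.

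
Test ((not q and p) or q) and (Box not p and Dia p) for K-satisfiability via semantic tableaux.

Unsatisfiable (every branch closes)

1. ((not q and p) or q) and (Box not p and Dia p), w0
2. (not q and p) or q, w0
3. Box not p and Dia p, w0
4. Box not p, w0
5. Dia p, w0
6. not q and p, w0
7. not q, w0
8. p, w0
9. p, w1
10. not p, w1
Accessibility: w0Rw1
Branch closes: p and not p both at w1.
Every branch closes; the branch above is one of them.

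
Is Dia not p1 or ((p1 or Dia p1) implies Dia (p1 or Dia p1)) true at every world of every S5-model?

Tableau for the negation not (Dia not p1 or ((p1 or Dia p1) implies Dia (p1 or Dia p1))):
1. not (Dia not p1 or ((p1 or Dia p1) implies Dia (p1 or Dia p1))), w0
2. not Dia not p1, w0
3. not ((p1 or Dia p1) implies Dia (p1 or Dia p1)), w0
4. p1 or Dia p1, w0
5. not Dia (p1 or Dia p1), w0
6. p1, w0
7. not (p1 or Dia p1), w0
8. not p1, w0
9. not Dia p1, w0
Accessibility: w0Rw0
Branch closes: p1 and not p1 both at w0.
All branches of the negation close; one closing branch shown above.

Yes, valid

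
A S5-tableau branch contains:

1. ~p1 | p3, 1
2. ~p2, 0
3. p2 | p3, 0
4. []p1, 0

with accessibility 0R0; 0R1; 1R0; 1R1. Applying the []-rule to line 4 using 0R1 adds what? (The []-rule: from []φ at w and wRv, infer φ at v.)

p1, 1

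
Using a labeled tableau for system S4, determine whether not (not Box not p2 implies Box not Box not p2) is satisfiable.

Satisfiable (open branch found)

1. not (not Box not p2 implies Box not Box not p2), u
2. not Box not p2, u
3. not Box not Box not p2, u
4. p2, v
5. Box not p2, w
6. not p2, w
Accessibility: uRu, uRv, uRw, vRv, wRw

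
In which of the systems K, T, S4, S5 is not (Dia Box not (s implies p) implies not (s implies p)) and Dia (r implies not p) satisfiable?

K, T, S4

S5-tableau for the formula:
1. not (Dia Box not (s implies p) implies not (s implies p)) and Dia (r implies not p), 0
2. not (Dia Box not (s implies p) implies not (s implies p)), 0   [and-rule on 1]
3. Dia (r implies not p), 0   [and-rule on 1]
4. Dia Box not (s implies p), 0   [neg-implies-rule on 2]
5. s implies p, 0   [neg-implies-rule on 2]
6. p, 0   [implies-rule on 5 (branches; this branch)]
7. r implies not p, 1   [Dia-rule on 3: fresh world 1, 0R1]
8. not p, 1   [implies-rule on 7 (branches; this branch)]
9. Box not (s implies p), 2   [Dia-rule on 4: fresh world 2, 0R2]
10. not (s implies p), 0   [Box-rule on 9 via 2R0]
11. s, 0   [neg-implies-rule on 10]
12. not p, 0   [neg-implies-rule on 10]
Accessibility: 0R0, 0R1, 0R2, 1R0, 1R1, 1R2, 2R0, 2R1, 2R2
Branch closes: p and not p both at 0.
Every branch closes (one shown): unsatisfiable in S5.
S4-tableau for the formula:
1. not (Dia Box not (s implies p) implies not (s implies p)) and Dia (r implies not p), 0
2. not (Dia Box not (s implies p) implies not (s implies p)), 0   [and-rule on 1]
3. Dia (r implies not p), 0   [and-rule on 1]
4. Dia Box not (s implies p), 0   [neg-implies-rule on 2]
5. s implies p, 0   [neg-implies-rule on 2]
6. p, 0   [implies-rule on 5 (branches; this branch)]
7. r implies not p, 1   [Dia-rule on 3: fresh world 1, 0R1]
8. not p, 1   [implies-rule on 7 (branches; this branch)]
9. Box not (s implies p), 2   [Dia-rule on 4: fresh world 2, 0R2]
10. not (s implies p), 2   [Box-rule on 9 via 2R2]
11. s, 2   [neg-implies-rule on 10]
12. not p, 2   [neg-implies-rule on 10]
Accessibility: 0R0, 0R1, 0R2, 1R1, 2R2
Complete open branch: satisfiable in S4, hence also in K, T (this S4-model is also a K-model and a T-model).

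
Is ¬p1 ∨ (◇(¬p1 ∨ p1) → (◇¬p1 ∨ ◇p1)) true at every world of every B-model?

Tableau for the negation ¬(¬p1 ∨ (◇(¬p1 ∨ p1) → (◇¬p1 ∨ ◇p1))):
1. ¬(¬p1 ∨ (◇(¬p1 ∨ p1) → (◇¬p1 ∨ ◇p1))), 0
2. p1, 0
3. ¬(◇(¬p1 ∨ p1) → (◇¬p1 ∨ ◇p1)), 0
4. ◇(¬p1 ∨ p1), 0
5. ¬(◇¬p1 ∨ ◇p1), 0
6. ¬◇¬p1, 0
7. ¬◇p1, 0
8. ¬p1, 0
Accessibility: 0R0
Branch closes: p1 and ¬p1 both at 0.
Every branch of the negation's tableau closes; the branch above is one of them.

Valid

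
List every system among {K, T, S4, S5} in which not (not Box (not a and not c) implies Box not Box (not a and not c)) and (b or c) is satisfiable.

S4-tableau for the formula:
1. not (not Box (not a and not c) implies Box not Box (not a and not c)) and (b or c), w0
2. not (not Box (not a and not c) implies Box not Box (not a and not c)), w0
3. b or c, w0
4. not Box (not a and not c), w0
5. not Box not Box (not a and not c), w0
6. c, w0
7. not (not a and not c), w1
8. c, w1
9. Box (not a and not c), w2
10. not a and not c, w2
11. not a, w2
12. not c, w2
Accessibility: w0Rw0, w0Rw1, w0Rw2, w1Rw1, w2Rw2
Complete open branch: satisfiable in S4, hence also in K, T (this S4-model is also a K-model and a T-model).
S5-tableau for the formula:
1. not (not Box (not a and not c) implies Box not Box (not a and not c)) and (b or c), w0
2. not (not Box (not a and not c) implies Box not Box (not a and not c)), w0
3. b or c, w0
4. not Box (not a and not c), w0
5. not Box not Box (not a and not c), w0
6. b, w0
7. not (not a and not c), w1
8. c, w1
9. Box (not a and not c), w2
10. not a and not c, w0
11. not a, w0
12. not c, w0
13. not a and not c, w1
14. not a, w1
15. not c, w1
Accessibility: w0Rw0, w0Rw1, w0Rw2, w1Rw0, w1Rw1, w1Rw2, w2Rw0, w2Rw1, w2Rw2
Branch closes: c and not c both at w1.
Every branch closes (one shown): unsatisfiable in S5.

K, T, S4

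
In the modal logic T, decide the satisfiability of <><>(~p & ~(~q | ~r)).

Satisfiable

1. <><>(~p & ~(~q | ~r)), u
2. <>(~p & ~(~q | ~r)), v
3. ~p & ~(~q | ~r), w
4. ~p, w
5. ~(~q | ~r), w
6. q, w
7. r, w
Accessibility: uRu, uRv, vRv, vRw, wRw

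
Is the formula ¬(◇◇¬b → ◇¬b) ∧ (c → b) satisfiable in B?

1. ¬(◇◇¬b → ◇¬b) ∧ (c → b), w0
2. ¬(◇◇¬b → ◇¬b), w0
3. c → b, w0
4. ◇◇¬b, w0
5. ¬◇¬b, w0
6. b, w0
7. ◇¬b, w1
8. b, w1
9. ¬b, w2
Accessibility: w0Rw0, w0Rw1, w1Rw0, w1Rw1, w1Rw2, w2Rw1, w2Rw2

Satisfiable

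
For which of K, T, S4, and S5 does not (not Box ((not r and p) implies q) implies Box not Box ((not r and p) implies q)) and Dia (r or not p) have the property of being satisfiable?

K, T, S4

S4-tableau for the formula:
1. not (not Box ((not r and p) implies q) implies Box not Box ((not r and p) implies q)) and Dia (r or not p), w0
2. not (not Box ((not r and p) implies q) implies Box not Box ((not r and p) implies q)), w0
3. Dia (r or not p), w0
4. not Box ((not r and p) implies q), w0
5. not Box not Box ((not r and p) implies q), w0
6. r or not p, w1
7. not p, w1
8. not ((not r and p) implies q), w2
9. not r and p, w2
10. not q, w2
11. not r, w2
12. p, w2
13. Box ((not r and p) implies q), w3
14. (not r and p) implies q, w3
15. q, w3
Accessibility: w0Rw0, w0Rw1, w0Rw2, w0Rw3, w1Rw1, w2Rw2, w3Rw3
Complete open branch: satisfiable in S4, hence also in K, T (this S4-model is also a K-model and a T-model).
S5-tableau for the formula:
1. not (not Box ((not r and p) implies q) implies Box not Box ((not r and p) implies q)) and Dia (r or not p), w0
2. not (not Box ((not r and p) implies q) implies Box not Box ((not r and p) implies q)), w0
3. Dia (r or not p), w0
4. not Box ((not r and p) implies q), w0
5. not Box not Box ((not r and p) implies q), w0
6. r or not p, w1
7. not p, w1
8. not ((not r and p) implies q), w2
9. not r and p, w2
10. not q, w2
11. not r, w2
12. p, w2
13. Box ((not r and p) implies q), w3
14. (not r and p) implies q, w0
15. (not r and p) implies q, w1
16. (not r and p) implies q, w2
17. (not r and p) implies q, w3
18. not (not r and p), w0
19. not (not r and p), w1
20. not (not r and p), w2
21. q, w3
22. not p, w0
23. not p, w2
Accessibility: w0Rw0, w0Rw1, w0Rw2, w0Rw3, w1Rw0, w1Rw1, w1Rw2, w1Rw3, w2Rw0, w2Rw1, w2Rw2, w2Rw3, w3Rw0, w3Rw1, w3Rw2, w3Rw3
Branch closes: p and not p both at w2.
Every branch closes (one shown): unsatisfiable in S5.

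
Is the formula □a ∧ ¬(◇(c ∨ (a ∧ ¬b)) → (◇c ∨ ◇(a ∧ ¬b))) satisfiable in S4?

1. □a ∧ ¬(◇(c ∨ (a ∧ ¬b)) → (◇c ∨ ◇(a ∧ ¬b))), w0
2. □a, w0
3. ¬(◇(c ∨ (a ∧ ¬b)) → (◇c ∨ ◇(a ∧ ¬b))), w0
4. ◇(c ∨ (a ∧ ¬b)), w0
5. ¬(◇c ∨ ◇(a ∧ ¬b)), w0
6. ¬◇c, w0
7. ¬◇(a ∧ ¬b), w0
8. a, w0
9. ¬c, w0
10. ¬(a ∧ ¬b), w0
11. b, w0
12. c ∨ (a ∧ ¬b), w1
13. a, w1
14. ¬c, w1
15. ¬(a ∧ ¬b), w1
16. a ∧ ¬b, w1
17. ¬b, w1
18. b, w1
Accessibility: w0Rw0, w0Rw1, w1Rw1
Branch closes: b and ¬b both at w1.
Every branch closes; the branch above is one of them.

Unsatisfiable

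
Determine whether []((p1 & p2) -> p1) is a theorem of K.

Tableau for the negation ~[]((p1 & p2) -> p1):
1. ~[]((p1 & p2) -> p1), u
2. ~((p1 & p2) -> p1), v
3. p1 & p2, v
4. ~p1, v
5. p1, v
6. p2, v
Accessibility: uRv
Branch closes: p1 and ~p1 both at v.
Every branch of the negation's tableau closes; the branch above is one of them.

Valid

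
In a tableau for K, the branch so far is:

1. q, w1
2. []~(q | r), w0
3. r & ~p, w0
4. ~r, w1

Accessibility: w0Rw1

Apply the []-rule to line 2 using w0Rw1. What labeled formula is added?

~(q | r), w1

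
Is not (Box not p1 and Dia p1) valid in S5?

Valid

Tableau for the negation Box not p1 and Dia p1:
1. Box not p1 and Dia p1, 0
2. Box not p1, 0   [and-rule on 1]
3. Dia p1, 0   [and-rule on 1]
4. not p1, 0   [Box-rule on 2 via 0R0]
5. p1, 1   [Dia-rule on 3: fresh world 1, 0R1]
6. not p1, 1   [Box-rule on 2 via 0R1]
Accessibility: 0R0, 0R1, 1R0, 1R1
Branch closes: p1 and not p1 both at 1.
All branches of the negation close; one closing branch shown above.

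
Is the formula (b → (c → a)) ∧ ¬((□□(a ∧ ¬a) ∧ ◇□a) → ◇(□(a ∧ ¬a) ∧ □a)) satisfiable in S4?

1. (b → (c → a)) ∧ ¬((□□(a ∧ ¬a) ∧ ◇□a) → ◇(□(a ∧ ¬a) ∧ □a)), w0
2. b → (c → a), w0
3. ¬((□□(a ∧ ¬a) ∧ ◇□a) → ◇(□(a ∧ ¬a) ∧ □a)), w0
4. □□(a ∧ ¬a) ∧ ◇□a, w0
5. ¬◇(□(a ∧ ¬a) ∧ □a), w0
6. □□(a ∧ ¬a), w0
7. ◇□a, w0
8. ¬(□(a ∧ ¬a) ∧ □a), w0
9. □(a ∧ ¬a), w0
10. a ∧ ¬a, w0
11. a, w0
12. ¬a, w0
Accessibility: w0Rw0
Branch closes: a and ¬a both at w0.
All branches of the tableau close; one closing branch shown above.

Unsatisfiable (every branch closes)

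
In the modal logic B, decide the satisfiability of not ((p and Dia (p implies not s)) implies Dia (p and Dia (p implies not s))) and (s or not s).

Unsatisfiable

1. not ((p and Dia (p implies not s)) implies Dia (p and Dia (p implies not s))) and (s or not s), 0
2. not ((p and Dia (p implies not s)) implies Dia (p and Dia (p implies not s))), 0
3. s or not s, 0
4. p and Dia (p implies not s), 0
5. not Dia (p and Dia (p implies not s)), 0
6. p, 0
7. Dia (p implies not s), 0
8. not (p and Dia (p implies not s)), 0
9. s, 0
10. not Dia (p implies not s), 0
11. not (p implies not s), 0
12. p implies not s, 1
13. not (p and Dia (p implies not s)), 1
14. not (p implies not s), 1
15. p, 1
16. s, 1
17. not s, 1
Accessibility: 0R0, 0R1, 1R0, 1R1
Branch closes: s and not s both at 1.
(One branch shown.) All branches close.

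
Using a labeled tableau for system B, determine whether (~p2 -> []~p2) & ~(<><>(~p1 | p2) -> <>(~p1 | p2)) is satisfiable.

1. (~p2 -> []~p2) & ~(<><>(~p1 | p2) -> <>(~p1 | p2)), u
2. ~p2 -> []~p2, u   [&-rule on 1]
3. ~(<><>(~p1 | p2) -> <>(~p1 | p2)), u   [&-rule on 1]
4. <><>(~p1 | p2), u   [~->-rule on 3]
5. ~<>(~p1 | p2), u   [~->-rule on 3]
6. ~(~p1 | p2), u   [~<>-rule on 5 via uRu]
7. p1, u   [~|-rule on 6]
8. ~p2, u   [~|-rule on 6]
9. []~p2, u   [->-rule on 2 (branches; this branch)]
10. <>(~p1 | p2), v   [<>-rule on 4: fresh world v, uRv]
11. ~(~p1 | p2), v   [~<>-rule on 5 via uRv]
12. p1, v   [~|-rule on 11]
13. ~p2, v   [~|-rule on 11]
14. ~p1 | p2, w   [<>-rule on 10: fresh world w, vRw]
15. p2, w   [|-rule on 14 (branches; this branch)]
Accessibility: uRu, uRv, vRu, vRv, vRw, wRv, wRw

Satisfiable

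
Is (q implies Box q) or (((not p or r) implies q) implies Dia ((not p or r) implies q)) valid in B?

Valid in B

Tableau for the negation not ((q implies Box q) or (((not p or r) implies q) implies Dia ((not p or r) implies q))):
1. not ((q implies Box q) or (((not p or r) implies q) implies Dia ((not p or r) implies q))), u
2. not (q implies Box q), u   [neg-or-rule on 1]
3. not (((not p or r) implies q) implies Dia ((not p or r) implies q)), u   [neg-or-rule on 1]
4. q, u   [neg-implies-rule on 2]
5. not Box q, u   [neg-implies-rule on 2]
6. (not p or r) implies q, u   [neg-implies-rule on 3]
7. not Dia ((not p or r) implies q), u   [neg-implies-rule on 3]
8. not ((not p or r) implies q), u   [neg-Dia-rule on 7 via uRu]
9. not p or r, u   [neg-implies-rule on 8]
10. not q, u   [neg-implies-rule on 8]
Accessibility: uRu
Branch closes: q and not q both at u.
All branches of the negation close; one closing branch shown above.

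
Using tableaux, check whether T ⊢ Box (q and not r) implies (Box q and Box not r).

Valid

Tableau for the negation not (Box (q and not r) implies (Box q and Box not r)):
1. not (Box (q and not r) implies (Box q and Box not r)), u
2. Box (q and not r), u
3. not (Box q and Box not r), u
4. q and not r, u
5. q, u
6. not r, u
7. not Box not r, u
8. r, v
9. q and not r, v
10. q, v
11. not r, v
Accessibility: uRu, uRv, vRv
Branch closes: r and not r both at v.
Every branch of the negation's tableau closes; the branch above is one of them.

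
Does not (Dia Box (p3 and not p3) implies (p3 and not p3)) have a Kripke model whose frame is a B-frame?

1. not (Dia Box (p3 and not p3) implies (p3 and not p3)), 0
2. Dia Box (p3 and not p3), 0   [neg-implies-rule on 1]
3. not (p3 and not p3), 0   [neg-implies-rule on 1]
4. p3, 0   [neg-and-rule on 3 (branches; this branch)]
5. Box (p3 and not p3), 1   [Dia-rule on 2: fresh world 1, 0R1]
6. p3 and not p3, 0   [Box-rule on 5 via 1R0]
7. not p3, 0   [and-rule on 6]
Accessibility: 0R0, 0R1, 1R0, 1R1
Branch closes: p3 and not p3 both at 0.
All branches of the tableau close; one closing branch shown above.

Unsatisfiable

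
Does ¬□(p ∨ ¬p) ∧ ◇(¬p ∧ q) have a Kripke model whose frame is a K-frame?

No, unsatisfiable

1. ¬□(p ∨ ¬p) ∧ ◇(¬p ∧ q), 0
2. ¬□(p ∨ ¬p), 0
3. ◇(¬p ∧ q), 0
4. ¬(p ∨ ¬p), 1
5. ¬p, 1
6. p, 1
Accessibility: 0R1
Branch closes: p and ¬p both at 1.
Every branch closes; the branch above is one of them.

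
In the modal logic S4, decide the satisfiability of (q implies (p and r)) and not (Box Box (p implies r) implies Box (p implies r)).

1. (q implies (p and r)) and not (Box Box (p implies r) implies Box (p implies r)), 0
2. q implies (p and r), 0   [and-rule on 1]
3. not (Box Box (p implies r) implies Box (p implies r)), 0   [and-rule on 1]
4. Box Box (p implies r), 0   [neg-implies-rule on 3]
5. not Box (p implies r), 0   [neg-implies-rule on 3]
6. Box (p implies r), 0   [Box-rule on 4 via 0R0]
7. p implies r, 0   [Box-rule on 6 via 0R0]
8. p and r, 0   [implies-rule on 2 (branches; this branch)]
9. p, 0   [and-rule on 8]
10. r, 0   [and-rule on 8]
11. not (p implies r), 1   [neg-Box-rule on 5: fresh world 1, 0R1]
12. p, 1   [neg-implies-rule on 11]
13. not r, 1   [neg-implies-rule on 11]
14. Box (p implies r), 1   [Box-rule on 4 via 0R1]
15. p implies r, 1   [Box-rule on 6 via 0R1]
16. r, 1   [implies-rule on 15 (branches; this branch)]
Accessibility: 0R0, 0R1, 1R1
Branch closes: r and not r both at 1.
(One branch shown.) All branches close.

Unsatisfiable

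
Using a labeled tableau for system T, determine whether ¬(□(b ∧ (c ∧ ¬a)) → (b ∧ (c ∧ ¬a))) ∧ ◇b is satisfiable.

1. ¬(□(b ∧ (c ∧ ¬a)) → (b ∧ (c ∧ ¬a))) ∧ ◇b, w0
2. ¬(□(b ∧ (c ∧ ¬a)) → (b ∧ (c ∧ ¬a))), w0   [∧-rule on 1]
3. ◇b, w0   [∧-rule on 1]
4. □(b ∧ (c ∧ ¬a)), w0   [¬→-rule on 2]
5. ¬(b ∧ (c ∧ ¬a)), w0   [¬→-rule on 2]
6. b ∧ (c ∧ ¬a), w0   [□-rule on 4 via w0Rw0]
7. b, w0   [∧-rule on 6]
8. c ∧ ¬a, w0   [∧-rule on 6]
9. c, w0   [∧-rule on 8]
10. ¬a, w0   [∧-rule on 8]
11. ¬(c ∧ ¬a), w0   [¬∧-rule on 5 (branches; this branch)]
12. a, w0   [¬∧-rule on 11 (branches; this branch)]
Accessibility: w0Rw0
Branch closes: a and ¬a both at w0.
(One branch shown.) All branches close.

Unsatisfiable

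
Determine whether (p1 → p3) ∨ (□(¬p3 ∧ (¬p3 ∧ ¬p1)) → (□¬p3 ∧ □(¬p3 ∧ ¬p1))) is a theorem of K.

Valid in K

Tableau for the negation ¬((p1 → p3) ∨ (□(¬p3 ∧ (¬p3 ∧ ¬p1)) → (□¬p3 ∧ □(¬p3 ∧ ¬p1)))):
1. ¬((p1 → p3) ∨ (□(¬p3 ∧ (¬p3 ∧ ¬p1)) → (□¬p3 ∧ □(¬p3 ∧ ¬p1)))), 0
2. ¬(p1 → p3), 0   [¬∨-rule on 1]
3. ¬(□(¬p3 ∧ (¬p3 ∧ ¬p1)) → (□¬p3 ∧ □(¬p3 ∧ ¬p1))), 0   [¬∨-rule on 1]
4. p1, 0   [¬→-rule on 2]
5. ¬p3, 0   [¬→-rule on 2]
6. □(¬p3 ∧ (¬p3 ∧ ¬p1)), 0   [¬→-rule on 3]
7. ¬(□¬p3 ∧ □(¬p3 ∧ ¬p1)), 0   [¬→-rule on 3]
8. ¬□(¬p3 ∧ ¬p1), 0   [¬∧-rule on 7 (branches; this branch)]
9. ¬(¬p3 ∧ ¬p1), 1   [¬□-rule on 8: fresh world 1, 0R1]
10. ¬p3 ∧ (¬p3 ∧ ¬p1), 1   [□-rule on 6 via 0R1]
11. ¬p3, 1   [∧-rule on 10]
12. ¬p3 ∧ ¬p1, 1   [∧-rule on 10]
13. ¬p1, 1   [∧-rule on 12]
14. p1, 1   [¬∧-rule on 9 (branches; this branch)]
Accessibility: 0R1
Branch closes: p1 and ¬p1 both at 1.
Every branch of the negation's tableau closes; the branch above is one of them.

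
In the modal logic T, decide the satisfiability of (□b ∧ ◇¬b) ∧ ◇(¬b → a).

1. (□b ∧ ◇¬b) ∧ ◇(¬b → a), 0
2. □b ∧ ◇¬b, 0
3. ◇(¬b → a), 0
4. □b, 0
5. ◇¬b, 0
6. b, 0
7. ¬b → a, 1
8. b, 1
9. a, 1
10. ¬b, 2
11. b, 2
Accessibility: 0R0, 0R1, 0R2, 1R1, 2R2
Branch closes: b and ¬b both at 2.
Every branch closes; the branch above is one of them.

No, unsatisfiable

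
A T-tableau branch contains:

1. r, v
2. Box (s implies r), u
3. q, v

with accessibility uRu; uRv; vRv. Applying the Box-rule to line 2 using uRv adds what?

s implies r, v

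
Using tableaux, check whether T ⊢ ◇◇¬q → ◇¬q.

Invalid (countermodel exists)

Tableau for the negation ¬(◇◇¬q → ◇¬q):
1. ¬(◇◇¬q → ◇¬q), 0
2. ◇◇¬q, 0
3. ¬◇¬q, 0
4. q, 0
5. ◇¬q, 1
6. q, 1
7. ¬q, 2
Accessibility: 0R0, 0R1, 1R1, 1R2, 2R2
The negation has an open branch (countermodel exists).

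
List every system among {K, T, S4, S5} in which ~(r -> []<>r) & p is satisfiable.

K, T, S4

S5-tableau for the formula:
1. ~(r -> []<>r) & p, u
2. ~(r -> []<>r), u
3. p, u
4. r, u
5. ~[]<>r, u
6. ~<>r, v
7. ~r, u
Accessibility: uRu, uRv, vRu, vRv
Branch closes: r and ~r both at u.
Every branch closes (one shown): unsatisfiable in S5.
S4-tableau for the formula:
1. ~(r -> []<>r) & p, u
2. ~(r -> []<>r), u
3. p, u
4. r, u
5. ~[]<>r, u
6. ~<>r, v
7. ~r, v
Accessibility: uRu, uRv, vRv
Complete open branch: satisfiable in S4, hence also in K, T (this S4-model is also a K-model and a T-model).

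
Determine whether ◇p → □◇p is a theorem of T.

Tableau for the negation ¬(◇p → □◇p):
1. ¬(◇p → □◇p), 0
2. ◇p, 0   [¬→-rule on 1]
3. ¬□◇p, 0   [¬→-rule on 1]
4. p, 1   [◇-rule on 2: fresh world 1, 0R1]
5. ¬◇p, 2   [¬□-rule on 3: fresh world 2, 0R2]
6. ¬p, 2   [¬◇-rule on 5 via 2R2]
Accessibility: 0R0, 0R1, 0R2, 1R1, 2R2
The negation has an open branch (countermodel exists).

Invalid (countermodel exists)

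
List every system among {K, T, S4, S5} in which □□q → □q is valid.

K-tableau for the negation ¬(□□q → □q):
1. ¬(□□q → □q), 0
2. □□q, 0   [¬→-rule on 1]
3. ¬□q, 0   [¬→-rule on 1]
4. ¬q, 1   [¬□-rule on 3: fresh world 1, 0R1]
5. □q, 1   [□-rule on 2 via 0R1]
Accessibility: 0R1
Complete open branch: countermodel on a K-frame, so not valid in K.
T-tableau for the negation ¬(□□q → □q):
1. ¬(□□q → □q), 0
2. □□q, 0   [¬→-rule on 1]
3. ¬□q, 0   [¬→-rule on 1]
4. □q, 0   [□-rule on 2 via 0R0]
5. q, 0   [□-rule on 4 via 0R0]
6. ¬q, 1   [¬□-rule on 3: fresh world 1, 0R1]
7. □q, 1   [□-rule on 2 via 0R1]
8. q, 1   [□-rule on 4 via 0R1]
Accessibility: 0R0, 0R1, 1R1
Branch closes: q and ¬q both at 1.
Every branch closes (one shown): valid in T, hence also in S4, S5 (every theorem of T is a theorem of S4 and S5).

T, S4, S5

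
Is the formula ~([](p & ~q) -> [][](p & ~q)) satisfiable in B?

1. ~([](p & ~q) -> [][](p & ~q)), w0
2. [](p & ~q), w0
3. ~[][](p & ~q), w0
4. p & ~q, w0
5. p, w0
6. ~q, w0
7. ~[](p & ~q), w1
8. p & ~q, w1
9. p, w1
10. ~q, w1
11. ~(p & ~q), w2
12. q, w2
Accessibility: w0Rw0, w0Rw1, w1Rw0, w1Rw1, w1Rw2, w2Rw1, w2Rw2

Satisfiable (open branch found)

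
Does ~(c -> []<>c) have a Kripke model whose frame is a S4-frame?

1. ~(c -> []<>c), w0
2. c, w0
3. ~[]<>c, w0
4. ~<>c, w1
5. ~c, w1
Accessibility: w0Rw0, w0Rw1, w1Rw1

Satisfiable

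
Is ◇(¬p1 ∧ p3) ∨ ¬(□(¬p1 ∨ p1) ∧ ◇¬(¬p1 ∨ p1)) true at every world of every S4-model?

Valid

Tableau for the negation ¬(◇(¬p1 ∧ p3) ∨ ¬(□(¬p1 ∨ p1) ∧ ◇¬(¬p1 ∨ p1))):
1. ¬(◇(¬p1 ∧ p3) ∨ ¬(□(¬p1 ∨ p1) ∧ ◇¬(¬p1 ∨ p1))), w0
2. ¬◇(¬p1 ∧ p3), w0
3. □(¬p1 ∨ p1) ∧ ◇¬(¬p1 ∨ p1), w0
4. □(¬p1 ∨ p1), w0
5. ◇¬(¬p1 ∨ p1), w0
6. ¬(¬p1 ∧ p3), w0
7. ¬p1 ∨ p1, w0
8. ¬p3, w0
9. p1, w0
10. ¬(¬p1 ∨ p1), w1
11. p1, w1
12. ¬p1, w1
Accessibility: w0Rw0, w0Rw1, w1Rw1
Branch closes: p1 and ¬p1 both at w1.
All branches of the negation close; one closing branch shown above.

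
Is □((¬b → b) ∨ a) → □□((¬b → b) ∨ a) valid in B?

No, not valid

Tableau for the negation ¬(□((¬b → b) ∨ a) → □□((¬b → b) ∨ a)):
1. ¬(□((¬b → b) ∨ a) → □□((¬b → b) ∨ a)), u
2. □((¬b → b) ∨ a), u   [¬→-rule on 1]
3. ¬□□((¬b → b) ∨ a), u   [¬→-rule on 1]
4. (¬b → b) ∨ a, u   [□-rule on 2 via uRu]
5. a, u   [∨-rule on 4 (branches; this branch)]
6. ¬□((¬b → b) ∨ a), v   [¬□-rule on 3: fresh world v, uRv]
7. (¬b → b) ∨ a, v   [□-rule on 2 via uRv]
8. a, v   [∨-rule on 7 (branches; this branch)]
9. ¬((¬b → b) ∨ a), w   [¬□-rule on 6: fresh world w, vRw]
10. ¬(¬b → b), w   [¬∨-rule on 9]
11. ¬a, w   [¬∨-rule on 9]
12. ¬b, w   [¬→-rule on 10]
Accessibility: uRu, uRv, vRu, vRv, vRw, wRv, wRw
The negation has an open branch (countermodel exists).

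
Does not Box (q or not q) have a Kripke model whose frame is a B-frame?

1. not Box (q or not q), w0
2. not (q or not q), w1   [neg-Box-rule on 1: fresh world w1, w0Rw1]
3. not q, w1   [neg-or-rule on 2]
4. q, w1   [neg-or-rule on 2]
Accessibility: w0Rw0, w0Rw1, w1Rw0, w1Rw1
Branch closes: q and not q both at w1.
All branches of the tableau close; one closing branch shown above.

No, unsatisfiable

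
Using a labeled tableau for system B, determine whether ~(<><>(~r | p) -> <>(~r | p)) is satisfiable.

Satisfiable

1. ~(<><>(~r | p) -> <>(~r | p)), u
2. <><>(~r | p), u   [~->-rule on 1]
3. ~<>(~r | p), u   [~->-rule on 1]
4. ~(~r | p), u   [~<>-rule on 3 via uRu]
5. r, u   [~|-rule on 4]
6. ~p, u   [~|-rule on 4]
7. <>(~r | p), v   [<>-rule on 2: fresh world v, uRv]
8. ~(~r | p), v   [~<>-rule on 3 via uRv]
9. r, v   [~|-rule on 8]
10. ~p, v   [~|-rule on 8]
11. ~r | p, w   [<>-rule on 7: fresh world w, vRw]
12. p, w   [|-rule on 11 (branches; this branch)]
Accessibility: uRu, uRv, vRu, vRv, vRw, wRv, wRw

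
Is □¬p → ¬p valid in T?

Yes, valid

Tableau for the negation ¬(□¬p → ¬p):
1. ¬(□¬p → ¬p), w0
2. □¬p, w0
3. p, w0
4. ¬p, w0
Accessibility: w0Rw0
Branch closes: p and ¬p both at w0.
All branches of the negation close; one closing branch shown above.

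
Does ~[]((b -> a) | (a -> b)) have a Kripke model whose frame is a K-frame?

1. ~[]((b -> a) | (a -> b)), u
2. ~((b -> a) | (a -> b)), v   [~[]-rule on 1: fresh world v, uRv]
3. ~(b -> a), v   [~|-rule on 2]
4. ~(a -> b), v   [~|-rule on 2]
5. b, v   [~->-rule on 3]
6. ~a, v   [~->-rule on 3]
7. a, v   [~->-rule on 4]
8. ~b, v   [~->-rule on 4]
Accessibility: uRv
Branch closes: a and ~a both at v.
Every branch closes; the branch above is one of them.

Unsatisfiable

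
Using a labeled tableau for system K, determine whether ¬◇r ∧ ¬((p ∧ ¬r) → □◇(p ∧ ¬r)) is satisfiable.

1. ¬◇r ∧ ¬((p ∧ ¬r) → □◇(p ∧ ¬r)), w0
2. ¬◇r, w0   [∧-rule on 1]
3. ¬((p ∧ ¬r) → □◇(p ∧ ¬r)), w0   [∧-rule on 1]
4. p ∧ ¬r, w0   [¬→-rule on 3]
5. ¬□◇(p ∧ ¬r), w0   [¬→-rule on 3]
6. p, w0   [∧-rule on 4]
7. ¬r, w0   [∧-rule on 4]
8. ¬◇(p ∧ ¬r), w1   [¬□-rule on 5: fresh world w1, w0Rw1]
9. ¬r, w1   [¬◇-rule on 2 via w0Rw1]
Accessibility: w0Rw1

Satisfiable (open branch found)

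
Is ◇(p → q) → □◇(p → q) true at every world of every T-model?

Tableau for the negation ¬(◇(p → q) → □◇(p → q)):
1. ¬(◇(p → q) → □◇(p → q)), w0
2. ◇(p → q), w0
3. ¬□◇(p → q), w0
4. p → q, w1
5. q, w1
6. ¬◇(p → q), w2
7. ¬(p → q), w2
8. p, w2
9. ¬q, w2
Accessibility: w0Rw0, w0Rw1, w0Rw2, w1Rw1, w2Rw2
The negation has an open branch (countermodel exists).

Not valid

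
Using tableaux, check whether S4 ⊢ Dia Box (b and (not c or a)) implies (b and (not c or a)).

Tableau for the negation not (Dia Box (b and (not c or a)) implies (b and (not c or a))):
1. not (Dia Box (b and (not c or a)) implies (b and (not c or a))), 0
2. Dia Box (b and (not c or a)), 0
3. not (b and (not c or a)), 0
4. not (not c or a), 0
5. c, 0
6. not a, 0
7. Box (b and (not c or a)), 1
8. b and (not c or a), 1
9. b, 1
10. not c or a, 1
11. a, 1
Accessibility: 0R0, 0R1, 1R1
The negation has an open branch (countermodel exists).

Not valid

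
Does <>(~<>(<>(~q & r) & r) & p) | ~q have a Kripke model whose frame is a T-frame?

1. <>(~<>(<>(~q & r) & r) & p) | ~q, 0
2. ~q, 0
Accessibility: 0R0

Yes, satisfiable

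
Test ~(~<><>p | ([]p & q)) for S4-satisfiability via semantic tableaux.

1. ~(~<><>p | ([]p & q)), w0
2. <><>p, w0   [~|-rule on 1]
3. ~([]p & q), w0   [~|-rule on 1]
4. ~q, w0   [~&-rule on 3 (branches; this branch)]
5. <>p, w1   [<>-rule on 2: fresh world w1, w0Rw1]
6. p, w2   [<>-rule on 5: fresh world w2, w1Rw2]
Accessibility: w0Rw0, w0Rw1, w0Rw2, w1Rw1, w1Rw2, w2Rw2

Satisfiable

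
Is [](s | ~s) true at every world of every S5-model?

Yes, valid

Tableau for the negation ~[](s | ~s):
1. ~[](s | ~s), w0
2. ~(s | ~s), w1
3. ~s, w1
4. s, w1
Accessibility: w0Rw0, w0Rw1, w1Rw0, w1Rw1
Branch closes: s and ~s both at w1.
All branches of the negation close; one closing branch shown above.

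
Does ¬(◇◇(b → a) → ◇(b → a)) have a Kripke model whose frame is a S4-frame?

Unsatisfiable

1. ¬(◇◇(b → a) → ◇(b → a)), w0
2. ◇◇(b → a), w0
3. ¬◇(b → a), w0
4. ¬(b → a), w0
5. b, w0
6. ¬a, w0
7. ◇(b → a), w1
8. ¬(b → a), w1
9. b, w1
10. ¬a, w1
11. b → a, w2
12. ¬(b → a), w2
13. b, w2
14. ¬a, w2
15. a, w2
Accessibility: w0Rw0, w0Rw1, w0Rw2, w1Rw1, w1Rw2, w2Rw2
Branch closes: a and ¬a both at w2.
Every branch closes; the branch above is one of them.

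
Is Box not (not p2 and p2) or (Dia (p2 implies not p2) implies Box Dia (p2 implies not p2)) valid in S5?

Tableau for the negation not (Box not (not p2 and p2) or (Dia (p2 implies not p2) implies Box Dia (p2 implies not p2))):
1. not (Box not (not p2 and p2) or (Dia (p2 implies not p2) implies Box Dia (p2 implies not p2))), u
2. not Box not (not p2 and p2), u   [neg-or-rule on 1]
3. not (Dia (p2 implies not p2) implies Box Dia (p2 implies not p2)), u   [neg-or-rule on 1]
4. Dia (p2 implies not p2), u   [neg-implies-rule on 3]
5. not Box Dia (p2 implies not p2), u   [neg-implies-rule on 3]
6. not p2 and p2, v   [neg-Box-rule on 2: fresh world v, uRv]
7. not p2, v   [and-rule on 6]
8. p2, v   [and-rule on 6]
Accessibility: uRu, uRv, vRu, vRv
Branch closes: p2 and not p2 both at v.
Every branch of the negation's tableau closes; the branch above is one of them.

Yes, valid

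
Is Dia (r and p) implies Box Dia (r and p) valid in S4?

Tableau for the negation not (Dia (r and p) implies Box Dia (r and p)):
1. not (Dia (r and p) implies Box Dia (r and p)), u
2. Dia (r and p), u
3. not Box Dia (r and p), u
4. r and p, v
5. r, v
6. p, v
7. not Dia (r and p), w
8. not (r and p), w
9. not p, w
Accessibility: uRu, uRv, uRw, vRv, wRw
The negation has an open branch (countermodel exists).

Not valid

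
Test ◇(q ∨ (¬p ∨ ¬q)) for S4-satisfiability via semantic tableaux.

Satisfiable (open branch found)

1. ◇(q ∨ (¬p ∨ ¬q)), w0
2. q ∨ (¬p ∨ ¬q), w1
3. ¬p ∨ ¬q, w1
4. ¬q, w1
Accessibility: w0Rw0, w0Rw1, w1Rw1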